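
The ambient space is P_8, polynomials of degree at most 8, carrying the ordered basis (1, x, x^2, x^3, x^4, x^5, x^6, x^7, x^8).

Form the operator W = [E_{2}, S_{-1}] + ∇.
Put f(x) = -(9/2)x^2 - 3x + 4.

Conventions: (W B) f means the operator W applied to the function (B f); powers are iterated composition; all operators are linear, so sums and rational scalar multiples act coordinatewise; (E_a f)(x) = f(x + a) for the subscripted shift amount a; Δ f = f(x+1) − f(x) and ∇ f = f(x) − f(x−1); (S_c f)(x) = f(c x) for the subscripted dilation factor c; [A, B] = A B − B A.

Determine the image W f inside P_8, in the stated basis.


g(x) = -45x + 27/2

S_{-1} f = -(9/2)x^2 + 3x + 4
E_{2} S_{-1} f = -(9/2)x^2 - 15x - 8
E_{2} f = -(9/2)x^2 - 21x - 20
S_{-1} E_{2} f = -(9/2)x^2 + 21x - 20
[E_{2}, S_{-1}] f = -36x + 12
∇ f = -9x + 3/2
([E_{2}, S_{-1}] + ∇) f = -45x + 27/2


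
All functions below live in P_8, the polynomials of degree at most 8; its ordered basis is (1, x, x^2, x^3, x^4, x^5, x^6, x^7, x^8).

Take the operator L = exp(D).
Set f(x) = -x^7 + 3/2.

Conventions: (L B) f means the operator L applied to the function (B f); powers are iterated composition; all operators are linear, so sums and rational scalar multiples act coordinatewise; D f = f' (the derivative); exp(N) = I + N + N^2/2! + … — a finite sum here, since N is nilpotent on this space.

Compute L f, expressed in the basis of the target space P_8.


g(x) = -x^7 - 7x^6 - 21x^5 - 35x^4 - 35x^3 - 21x^2 - 7x + 1/2

order-1 term: -7x^6
order-2 term: -21x^5
order-3 term: -35x^4
order-4 term: -35x^3
order-5 term: -21x^2
order-6 term: -7x
order-7 term: -1
the series for exp(D) f terminates at order 7
exp(D) f = -x^7 - 7x^6 - 21x^5 - 35x^4 - 35x^3 - 21x^2 - 7x + 1/2


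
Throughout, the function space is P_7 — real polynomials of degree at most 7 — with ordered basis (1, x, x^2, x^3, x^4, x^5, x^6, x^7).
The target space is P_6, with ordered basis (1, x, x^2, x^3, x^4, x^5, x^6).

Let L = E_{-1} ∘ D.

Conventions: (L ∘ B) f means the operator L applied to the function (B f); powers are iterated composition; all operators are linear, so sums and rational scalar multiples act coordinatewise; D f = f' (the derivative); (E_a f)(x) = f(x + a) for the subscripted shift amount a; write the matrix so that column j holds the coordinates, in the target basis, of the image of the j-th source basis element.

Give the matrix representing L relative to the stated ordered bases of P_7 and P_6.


image of 1: 0
image of x: 1
image of x^2: 2x - 2
image of x^3: 3x^2 - 6x + 3
image of x^4: 4x^3 - 12x^2 + 12x - 4
image of x^5: 5x^4 - 20x^3 + 30x^2 - 20x + 5
image of x^6: 6x^5 - 30x^4 + 60x^3 - 60x^2 + 30x - 6
image of x^7: 7x^6 - 42x^5 + 105x^4 - 140x^3 + 105x^2 - 42x + 7
each image's coordinates form column j of the matrix

the matrix is [[0, 1, -2, 3, -4, 5, -6, 7]; [0, 0, 2, -6, 12, -20, 30, -42]; [0, 0, 0, 3, -12, 30, -60, 105]; [0, 0, 0, 0, 4, -20, 60, -140]; [0, 0, 0, 0, 0, 5, -30, 105]; [0, 0, 0, 0, 0, 0, 6, -42]; [0, 0, 0, 0, 0, 0, 0, 7]] (rows listed top to bottom)


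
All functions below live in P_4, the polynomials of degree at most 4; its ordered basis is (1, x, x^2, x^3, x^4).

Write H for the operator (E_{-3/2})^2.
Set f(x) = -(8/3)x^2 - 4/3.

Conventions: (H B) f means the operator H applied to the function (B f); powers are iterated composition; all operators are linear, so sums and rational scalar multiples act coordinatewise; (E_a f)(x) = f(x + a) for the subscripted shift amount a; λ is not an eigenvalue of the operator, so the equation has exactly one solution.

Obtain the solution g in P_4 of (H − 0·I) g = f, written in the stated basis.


the result is g(x) = -(8/3)x^2 - 16x - 76/3

write g with unknown coordinates in the stated basis and equate coefficients in (H − 0·I) g = f
solving from the highest basis element down gives g = -(8/3)x^2 - 16x - 76/3
check: H g = -(8/3)x^2 - 4/3
so H g − 0·g = -(8/3)x^2 - 4/3 = f ✓


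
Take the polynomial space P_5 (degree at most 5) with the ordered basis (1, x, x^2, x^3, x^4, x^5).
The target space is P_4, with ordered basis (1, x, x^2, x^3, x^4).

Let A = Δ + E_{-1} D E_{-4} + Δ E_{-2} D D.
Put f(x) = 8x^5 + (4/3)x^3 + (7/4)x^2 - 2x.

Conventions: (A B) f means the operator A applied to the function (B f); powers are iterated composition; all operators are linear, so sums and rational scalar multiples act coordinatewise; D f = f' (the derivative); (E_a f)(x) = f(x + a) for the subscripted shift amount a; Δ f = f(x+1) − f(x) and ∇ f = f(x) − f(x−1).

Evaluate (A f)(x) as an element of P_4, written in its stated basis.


Δ f = 40x^4 + 80x^3 + 84x^2 + (95/2)x + 109/12
E_{-4} f = 8x^5 - 160x^4 + (3844/3)x^3 - (20537/4)x^2 + 10288x - 24724/3
D E_{-4} f = 40x^4 - 640x^3 + 3844x^2 - (20537/2)x + 10288
E_{-1} D E_{-4} f = 40x^4 - 800x^3 + 6004x^2 - (40073/2)x + 50161/2
D f = 40x^4 + 4x^2 + (7/2)x - 2
D D f = 160x^3 + 8x + 7/2
E_{-2} D D f = 160x^3 - 960x^2 + 1928x - 2585/2
Δ E_{-2} D D f = 480x^2 - 1440x + 1128
(Δ + E_{-1} D E_{-4} + Δ E_{-2} D D) f = 80x^4 - 720x^3 + 6568x^2 - 21429x + 314611/12

g(x) = 80x^4 - 720x^3 + 6568x^2 - 21429x + 314611/12


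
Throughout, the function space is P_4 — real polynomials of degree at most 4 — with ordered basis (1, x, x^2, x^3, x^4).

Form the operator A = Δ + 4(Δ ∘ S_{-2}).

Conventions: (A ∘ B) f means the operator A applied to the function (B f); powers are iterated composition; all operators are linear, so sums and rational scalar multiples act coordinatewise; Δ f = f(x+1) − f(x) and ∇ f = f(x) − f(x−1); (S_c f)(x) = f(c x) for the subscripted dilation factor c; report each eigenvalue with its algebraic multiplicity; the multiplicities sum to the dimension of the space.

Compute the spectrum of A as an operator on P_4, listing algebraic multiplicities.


λ = 0 (multiplicity 5)

image of 1: 0
image of x: -7
image of x^2: 34x + 17
image of x^3: -93x^2 - 93x - 31
image of x^4: 260x^3 + 390x^2 + 260x + 65
the matrix is upper triangular; its diagonal is (0, 0, 0, 0, 0)
for a triangular matrix the eigenvalues are the diagonal entries, with algebraic multiplicity their repetition count


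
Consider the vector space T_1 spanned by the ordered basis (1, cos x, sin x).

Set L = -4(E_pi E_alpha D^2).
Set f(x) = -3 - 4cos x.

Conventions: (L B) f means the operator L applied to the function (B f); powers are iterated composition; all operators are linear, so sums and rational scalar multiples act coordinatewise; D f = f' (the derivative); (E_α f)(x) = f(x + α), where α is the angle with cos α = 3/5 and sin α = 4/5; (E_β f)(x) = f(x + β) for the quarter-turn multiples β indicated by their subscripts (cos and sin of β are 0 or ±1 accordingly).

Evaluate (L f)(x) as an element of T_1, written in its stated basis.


the result is g(x) = (48/5)cos x - (64/5)sin x

D f = 4sin x
D D f = 4cos x
E_alpha D^2 f = (12/5)cos x - (16/5)sin x
E_pi E_alpha D^2 f = -(12/5)cos x + (16/5)sin x
(-4(E_pi E_alpha D^2)) f = (48/5)cos x - (64/5)sin x


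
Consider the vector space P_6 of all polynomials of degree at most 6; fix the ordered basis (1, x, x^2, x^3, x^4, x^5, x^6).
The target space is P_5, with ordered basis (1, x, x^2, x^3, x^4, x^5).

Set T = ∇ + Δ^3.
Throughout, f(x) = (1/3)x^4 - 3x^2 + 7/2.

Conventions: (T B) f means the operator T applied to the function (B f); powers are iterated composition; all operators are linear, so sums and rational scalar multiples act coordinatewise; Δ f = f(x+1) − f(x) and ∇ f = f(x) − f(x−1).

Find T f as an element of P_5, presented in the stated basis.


∇ f = (4/3)x^3 - 2x^2 - (14/3)x + 8/3
Δ f = (4/3)x^3 + 2x^2 - (14/3)x - 8/3
Δ Δ f = 4x^2 + 8x - 4/3
Δ Δ Δ f = 8x + 12
(∇ + Δ^3) f = (4/3)x^3 - 2x^2 + (10/3)x + 44/3

g(x) = (4/3)x^3 - 2x^2 + (10/3)x + 44/3


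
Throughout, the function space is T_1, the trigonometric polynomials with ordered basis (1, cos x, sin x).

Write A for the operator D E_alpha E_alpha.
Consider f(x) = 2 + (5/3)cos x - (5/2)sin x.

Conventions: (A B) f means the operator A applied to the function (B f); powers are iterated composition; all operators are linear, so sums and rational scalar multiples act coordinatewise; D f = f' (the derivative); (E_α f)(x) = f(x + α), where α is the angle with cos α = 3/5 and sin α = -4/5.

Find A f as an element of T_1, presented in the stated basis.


g(x) = (23/10)cos x - (29/15)sin x

E_alpha f = 2 + 3cos x - (1/6)sin x
E_alpha E_alpha f = 2 + (29/15)cos x + (23/10)sin x
D E_alpha E_alpha f = (23/10)cos x - (29/15)sin x


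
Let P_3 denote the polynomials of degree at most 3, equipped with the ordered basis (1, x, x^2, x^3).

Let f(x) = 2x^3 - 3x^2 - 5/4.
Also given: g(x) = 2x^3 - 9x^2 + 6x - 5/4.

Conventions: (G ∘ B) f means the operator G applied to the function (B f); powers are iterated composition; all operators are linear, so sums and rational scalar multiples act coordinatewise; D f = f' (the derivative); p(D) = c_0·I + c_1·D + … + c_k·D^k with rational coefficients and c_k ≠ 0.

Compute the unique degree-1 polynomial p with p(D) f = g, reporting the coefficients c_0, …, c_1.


D^0 f = 2x^3 - 3x^2 - 5/4
D^1 f = 6x^2 - 6x
matching coefficients of g against c_0 f + c_1 Df + … from the top degree down determines the c_i
solution: c_0 = 1, c_1 = -1

c_0 = 1, c_1 = -1


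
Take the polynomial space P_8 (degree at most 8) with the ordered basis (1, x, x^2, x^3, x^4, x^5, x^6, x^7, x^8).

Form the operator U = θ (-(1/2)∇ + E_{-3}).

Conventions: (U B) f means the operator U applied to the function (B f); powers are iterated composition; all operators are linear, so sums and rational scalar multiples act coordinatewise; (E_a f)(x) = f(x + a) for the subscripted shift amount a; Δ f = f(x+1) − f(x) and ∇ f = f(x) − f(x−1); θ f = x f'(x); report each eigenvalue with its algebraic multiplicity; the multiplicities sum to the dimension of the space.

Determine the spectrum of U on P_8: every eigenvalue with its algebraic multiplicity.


image of 1: 0
image of x: x
image of x^2: 2x^2 - 7x
image of x^3: 3x^3 - 21x^2 + (57/2)x
image of x^4: 4x^4 - 42x^3 + 114x^2 - 110x
image of x^5: 5x^5 - 70x^4 + 285x^3 - 550x^2 + (815/2)x
image of x^6: 6x^6 - 105x^5 + 570x^4 - 1650x^3 + 2445x^2 - 1461x
image of x^7: 7x^7 - 147x^6 + (1995/2)x^5 - 3850x^4 + (17115/2)x^3 - 10227x^2 + (10213/2)x
image of x^8: 8x^8 - 196x^7 + 1596x^6 - 7700x^5 + 22820x^4 - 40908x^3 + 40852x^2 - 17500x
the matrix is upper triangular; its diagonal is (0, 1, 2, 3, 4, 5, 6, 7, 8)
for a triangular matrix the eigenvalues are the diagonal entries, with algebraic multiplicity their repetition count

λ = 0 (multiplicity 1), λ = 1 (multiplicity 1), λ = 2 (multiplicity 1), λ = 3 (multiplicity 1), λ = 4 (multiplicity 1), λ = 5 (multiplicity 1), λ = 6 (multiplicity 1), λ = 7 (multiplicity 1), λ = 8 (multiplicity 1)


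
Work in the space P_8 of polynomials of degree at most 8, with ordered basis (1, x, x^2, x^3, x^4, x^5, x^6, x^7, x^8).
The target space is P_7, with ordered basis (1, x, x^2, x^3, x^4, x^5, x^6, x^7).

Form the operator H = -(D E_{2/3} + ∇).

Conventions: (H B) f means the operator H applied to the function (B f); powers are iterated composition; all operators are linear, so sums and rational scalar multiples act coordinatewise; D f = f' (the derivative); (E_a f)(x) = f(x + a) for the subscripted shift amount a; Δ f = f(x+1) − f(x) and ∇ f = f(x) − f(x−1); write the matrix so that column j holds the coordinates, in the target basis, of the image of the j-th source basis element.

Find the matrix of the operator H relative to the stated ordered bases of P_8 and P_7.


image of 1: 0
image of x: -2
image of x^2: -4x - 1/3
image of x^3: -6x^2 - x - 7/3
image of x^4: -8x^3 - 2x^2 - (28/3)x - 5/27
image of x^5: -10x^4 - (10/3)x^3 - (70/3)x^2 - (25/27)x - 161/81
image of x^6: -12x^5 - 5x^4 - (140/3)x^3 - (25/9)x^2 - (322/27)x + 17/81
image of x^7: -14x^6 - 7x^5 - (245/3)x^4 - (175/27)x^3 - (1127/27)x^2 + (119/81)x - 1177/729
image of x^8: -16x^7 - (28/3)x^6 - (392/3)x^5 - (350/27)x^4 - (9016/81)x^3 + (476/81)x^2 - (9416/729)x + 1163/2187
each image's coordinates form column j of the matrix

the matrix is [[0, -2, -1/3, -7/3, -5/27, -161/81, 17/81, -1177/729, 1163/2187]; [0, 0, -4, -1, -28/3, -25/27, -322/27, 119/81, -9416/729]; [0, 0, 0, -6, -2, -70/3, -25/9, -1127/27, 476/81]; [0, 0, 0, 0, -8, -10/3, -140/3, -175/27, -9016/81]; [0, 0, 0, 0, 0, -10, -5, -245/3, -350/27]; [0, 0, 0, 0, 0, 0, -12, -7, -392/3]; [0, 0, 0, 0, 0, 0, 0, -14, -28/3]; [0, 0, 0, 0, 0, 0, 0, 0, -16]] (rows listed top to bottom)


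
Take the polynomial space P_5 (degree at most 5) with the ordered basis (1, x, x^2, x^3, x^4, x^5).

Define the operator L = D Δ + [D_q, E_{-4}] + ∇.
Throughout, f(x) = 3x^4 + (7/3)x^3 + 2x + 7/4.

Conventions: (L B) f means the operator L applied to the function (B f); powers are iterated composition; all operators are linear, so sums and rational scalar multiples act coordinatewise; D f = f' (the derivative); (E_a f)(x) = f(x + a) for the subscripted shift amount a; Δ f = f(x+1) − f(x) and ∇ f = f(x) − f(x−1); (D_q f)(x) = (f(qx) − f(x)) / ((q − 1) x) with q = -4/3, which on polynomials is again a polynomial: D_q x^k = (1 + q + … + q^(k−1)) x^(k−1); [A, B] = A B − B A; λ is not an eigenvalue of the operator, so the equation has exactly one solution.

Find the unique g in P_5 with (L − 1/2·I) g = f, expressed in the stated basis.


g(x) = -6x^4 - (158/3)x^3 + (68/3)x^2 - (59648/27)x - 8191/2

write g with unknown coordinates in the stated basis and equate coefficients in (L − 1/2·I) g = f
solving from the highest basis element down gives g = -6x^4 - (158/3)x^3 + (68/3)x^2 - (59648/27)x - 8191/2
check: L g = -24x^3 + (34/3)x^2 - (29770/27)x - 2046
so L g − 1/2·g = 3x^4 + (7/3)x^3 + 2x + 7/4 = f ✓


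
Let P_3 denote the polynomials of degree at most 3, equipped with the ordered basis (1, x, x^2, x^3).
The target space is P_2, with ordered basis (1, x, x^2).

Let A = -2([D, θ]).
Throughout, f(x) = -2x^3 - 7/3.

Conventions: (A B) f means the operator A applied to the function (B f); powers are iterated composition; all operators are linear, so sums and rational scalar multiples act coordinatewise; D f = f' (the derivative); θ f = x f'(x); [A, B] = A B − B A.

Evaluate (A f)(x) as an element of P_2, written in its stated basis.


θ f = -6x^3
D θ f = -18x^2
D f = -6x^2
θ D f = -12x^2
[D, θ] f = -6x^2
(-2([D, θ])) f = 12x^2

the image equals g(x) = 12x^2


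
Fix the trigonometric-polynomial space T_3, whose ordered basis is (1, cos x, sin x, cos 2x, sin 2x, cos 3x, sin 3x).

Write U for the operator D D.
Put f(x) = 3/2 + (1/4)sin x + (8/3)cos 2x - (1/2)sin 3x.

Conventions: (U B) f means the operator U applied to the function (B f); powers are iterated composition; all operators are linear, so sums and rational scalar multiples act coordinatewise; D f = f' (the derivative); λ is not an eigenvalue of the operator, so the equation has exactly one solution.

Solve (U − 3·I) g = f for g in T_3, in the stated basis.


write g with unknown coordinates in the stated basis and equate coefficients in (U − 3·I) g = f
solving from the highest basis element down gives g = -1/2 - (1/16)sin x - (8/21)cos 2x + (1/24)sin 3x
check: U g = (1/16)sin x + (32/21)cos 2x - (3/8)sin 3x
so U g − 3·g = 3/2 + (1/4)sin x + (8/3)cos 2x - (1/2)sin 3x = f ✓

g(x) = -1/2 - (1/16)sin x - (8/21)cos 2x + (1/24)sin 3x


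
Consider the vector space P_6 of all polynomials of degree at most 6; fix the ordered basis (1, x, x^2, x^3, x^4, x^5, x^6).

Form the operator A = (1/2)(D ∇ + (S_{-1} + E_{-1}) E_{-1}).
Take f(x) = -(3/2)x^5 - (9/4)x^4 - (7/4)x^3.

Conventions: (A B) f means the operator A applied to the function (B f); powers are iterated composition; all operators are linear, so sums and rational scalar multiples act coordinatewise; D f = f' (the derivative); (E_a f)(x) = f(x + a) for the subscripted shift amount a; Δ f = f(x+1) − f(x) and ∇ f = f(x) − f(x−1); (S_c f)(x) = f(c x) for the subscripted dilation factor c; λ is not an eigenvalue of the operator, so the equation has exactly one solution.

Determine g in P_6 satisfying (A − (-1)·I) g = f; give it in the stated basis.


write g with unknown coordinates in the stated basis and equate coefficients in (A − (-1)·I) g = f
solving from the highest basis element down gives g = -(3/2)x^5 - (27/4)x^4 + (89/4)x^3 + (1215/16)x^2 - (2475/16)x - 5151/32
check: A g = (9/2)x^4 - 24x^3 - (1215/16)x^2 + (2475/16)x + 5151/32
so A g − (-1)·g = -(3/2)x^5 - (9/4)x^4 - (7/4)x^3 = f ✓

the result is g(x) = -(3/2)x^5 - (27/4)x^4 + (89/4)x^3 + (1215/16)x^2 - (2475/16)x - 5151/32


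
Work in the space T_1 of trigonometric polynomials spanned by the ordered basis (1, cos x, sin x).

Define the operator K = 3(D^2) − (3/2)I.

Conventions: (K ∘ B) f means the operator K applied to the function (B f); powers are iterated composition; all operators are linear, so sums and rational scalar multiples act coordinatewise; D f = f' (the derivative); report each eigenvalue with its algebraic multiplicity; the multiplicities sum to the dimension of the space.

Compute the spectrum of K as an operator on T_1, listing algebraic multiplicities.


λ = -9/2 (multiplicity 2), λ = -3/2 (multiplicity 1)

image of 1: -3/2
image of cos x: -(9/2)cos x
image of sin x: -(9/2)sin x
the matrix is diagonal; its diagonal is (-3/2, -9/2, -9/2)
for a triangular matrix the eigenvalues are the diagonal entries, with algebraic multiplicity their repetition count


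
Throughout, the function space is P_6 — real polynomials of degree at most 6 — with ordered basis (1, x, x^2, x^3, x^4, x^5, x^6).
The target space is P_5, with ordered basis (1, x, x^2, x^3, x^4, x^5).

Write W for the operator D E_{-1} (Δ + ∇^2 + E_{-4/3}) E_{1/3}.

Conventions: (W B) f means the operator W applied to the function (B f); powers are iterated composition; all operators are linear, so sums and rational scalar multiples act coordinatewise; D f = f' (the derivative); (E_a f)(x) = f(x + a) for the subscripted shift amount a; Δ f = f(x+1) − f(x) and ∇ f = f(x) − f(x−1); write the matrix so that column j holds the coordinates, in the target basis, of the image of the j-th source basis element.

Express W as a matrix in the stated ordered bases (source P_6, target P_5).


the matrix is [[0, 1, -2, 17, -212/3, 6905/27, -22862/27]; [0, 0, 2, -6, 68, -1060/3, 13810/9]; [0, 0, 0, 3, -12, 170, -1060]; [0, 0, 0, 0, 4, -20, 340]; [0, 0, 0, 0, 0, 5, -30]; [0, 0, 0, 0, 0, 0, 6]] (rows listed top to bottom)

image of 1: 0
image of x: 1
image of x^2: 2x - 2
image of x^3: 3x^2 - 6x + 17
image of x^4: 4x^3 - 12x^2 + 68x - 212/3
image of x^5: 5x^4 - 20x^3 + 170x^2 - (1060/3)x + 6905/27
image of x^6: 6x^5 - 30x^4 + 340x^3 - 1060x^2 + (13810/9)x - 22862/27
each image's coordinates form column j of the matrix


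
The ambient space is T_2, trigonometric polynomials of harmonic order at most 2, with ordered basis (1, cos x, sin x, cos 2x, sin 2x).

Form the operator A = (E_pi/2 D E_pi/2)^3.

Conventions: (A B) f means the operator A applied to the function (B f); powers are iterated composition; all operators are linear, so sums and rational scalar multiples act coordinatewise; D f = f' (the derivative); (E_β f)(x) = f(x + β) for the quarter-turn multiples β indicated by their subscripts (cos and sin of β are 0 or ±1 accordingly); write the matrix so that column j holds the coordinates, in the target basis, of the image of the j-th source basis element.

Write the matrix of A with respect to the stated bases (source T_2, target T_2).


image of 1: 0
image of cos x: -sin x
image of sin x: cos x
image of cos 2x: 8sin 2x
image of sin 2x: -8cos 2x
each image's coordinates form column j of the matrix

the matrix is [[0, 0, 0, 0, 0]; [0, 0, 1, 0, 0]; [0, -1, 0, 0, 0]; [0, 0, 0, 0, -8]; [0, 0, 0, 8, 0]] (rows listed top to bottom)


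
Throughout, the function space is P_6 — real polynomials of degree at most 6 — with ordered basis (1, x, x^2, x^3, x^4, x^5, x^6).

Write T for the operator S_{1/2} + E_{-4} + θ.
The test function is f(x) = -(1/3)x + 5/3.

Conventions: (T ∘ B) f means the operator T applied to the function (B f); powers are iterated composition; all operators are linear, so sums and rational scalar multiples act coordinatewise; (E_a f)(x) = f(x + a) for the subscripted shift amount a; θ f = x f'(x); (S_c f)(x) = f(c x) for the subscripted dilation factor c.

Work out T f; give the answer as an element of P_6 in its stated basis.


g(x) = -(5/6)x + 14/3

S_{1/2} f = -(1/6)x + 5/3
E_{-4} f = -(1/3)x + 3
θ f = -(1/3)x
(S_{1/2} + E_{-4} + θ) f = -(5/6)x + 14/3


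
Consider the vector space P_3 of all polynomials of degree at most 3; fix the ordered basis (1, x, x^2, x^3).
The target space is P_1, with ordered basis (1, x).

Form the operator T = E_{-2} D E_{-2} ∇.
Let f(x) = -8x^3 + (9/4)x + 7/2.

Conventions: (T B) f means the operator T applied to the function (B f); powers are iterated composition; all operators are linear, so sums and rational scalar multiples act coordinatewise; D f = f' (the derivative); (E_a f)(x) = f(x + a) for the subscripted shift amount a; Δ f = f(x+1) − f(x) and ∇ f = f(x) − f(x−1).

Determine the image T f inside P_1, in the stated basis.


g(x) = -48x + 216

∇ f = -24x^2 + 24x - 23/4
E_{-2} ∇ f = -24x^2 + 120x - 599/4
D E_{-2} ∇ f = -48x + 120
E_{-2} D E_{-2} ∇ f = -48x + 216


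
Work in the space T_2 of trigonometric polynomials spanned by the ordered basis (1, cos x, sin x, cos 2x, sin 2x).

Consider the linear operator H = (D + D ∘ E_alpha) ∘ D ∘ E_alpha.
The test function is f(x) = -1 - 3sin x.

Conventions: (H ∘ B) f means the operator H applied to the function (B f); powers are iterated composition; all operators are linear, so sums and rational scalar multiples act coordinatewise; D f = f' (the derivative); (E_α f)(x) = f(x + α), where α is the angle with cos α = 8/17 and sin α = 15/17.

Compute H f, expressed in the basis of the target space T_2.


the image equals g(x) = (1485/289)cos x - (75/289)sin x

E_alpha f = -1 - (45/17)cos x - (24/17)sin x
D E_alpha f = -(24/17)cos x + (45/17)sin x
D (D ∘ E_alpha) f = (45/17)cos x + (24/17)sin x
E_alpha (D ∘ E_alpha) f = (483/289)cos x + (720/289)sin x
D E_alpha (D ∘ E_alpha) f = (720/289)cos x - (483/289)sin x
(D + D ∘ E_alpha) (D ∘ E_alpha) f = (1485/289)cos x - (75/289)sin x


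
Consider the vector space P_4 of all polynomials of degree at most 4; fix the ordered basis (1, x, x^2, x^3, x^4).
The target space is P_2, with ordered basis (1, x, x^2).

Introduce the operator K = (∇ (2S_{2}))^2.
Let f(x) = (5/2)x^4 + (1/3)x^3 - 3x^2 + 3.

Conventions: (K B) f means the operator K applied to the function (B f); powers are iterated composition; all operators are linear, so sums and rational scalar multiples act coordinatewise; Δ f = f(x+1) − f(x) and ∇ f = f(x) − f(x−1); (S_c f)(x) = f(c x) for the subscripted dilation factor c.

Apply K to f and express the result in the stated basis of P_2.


the image equals g(x) = 15360x^2 - 22784x + 9856

S_{2} f = 40x^4 + (8/3)x^3 - 12x^2 + 3
(2S_{2}) f = 80x^4 + (16/3)x^3 - 24x^2 + 6
∇ (2S_{2}) f = 320x^3 - 464x^2 + 256x - 152/3
S_{2} (∇ (2S_{2})) f = 2560x^3 - 1856x^2 + 512x - 152/3
(2S_{2}) (∇ (2S_{2})) f = 5120x^3 - 3712x^2 + 1024x - 304/3
∇ (2S_{2}) (∇ (2S_{2})) f = 15360x^2 - 22784x + 9856


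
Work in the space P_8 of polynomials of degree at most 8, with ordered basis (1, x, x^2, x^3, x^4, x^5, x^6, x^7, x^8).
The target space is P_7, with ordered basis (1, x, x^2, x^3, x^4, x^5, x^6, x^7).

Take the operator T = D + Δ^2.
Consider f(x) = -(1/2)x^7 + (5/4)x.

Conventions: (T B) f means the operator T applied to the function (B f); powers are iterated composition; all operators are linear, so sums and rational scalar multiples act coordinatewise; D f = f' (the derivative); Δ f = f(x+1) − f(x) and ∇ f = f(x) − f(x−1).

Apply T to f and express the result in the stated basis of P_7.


D f = -(7/2)x^6 + 5/4
Δ f = -(7/2)x^6 - (21/2)x^5 - (35/2)x^4 - (35/2)x^3 - (21/2)x^2 - (7/2)x + 3/4
Δ Δ f = -21x^5 - 105x^4 - 245x^3 - 315x^2 - 217x - 63
(D + Δ^2) f = -(7/2)x^6 - 21x^5 - 105x^4 - 245x^3 - 315x^2 - 217x - 247/4

the image equals g(x) = -(7/2)x^6 - 21x^5 - 105x^4 - 245x^3 - 315x^2 - 217x - 247/4


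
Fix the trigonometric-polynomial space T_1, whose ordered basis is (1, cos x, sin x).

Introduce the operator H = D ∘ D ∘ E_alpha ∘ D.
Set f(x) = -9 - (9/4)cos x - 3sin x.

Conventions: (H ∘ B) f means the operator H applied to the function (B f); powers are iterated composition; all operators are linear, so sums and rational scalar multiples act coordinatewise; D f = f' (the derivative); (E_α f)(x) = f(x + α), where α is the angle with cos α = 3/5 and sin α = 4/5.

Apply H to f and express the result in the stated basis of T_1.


the result is g(x) = -(15/4)sin x

D f = -3cos x + (9/4)sin x
E_alpha D f = (15/4)sin x
D E_alpha D f = (15/4)cos x
D (D ∘ E_alpha) D f = -(15/4)sin x


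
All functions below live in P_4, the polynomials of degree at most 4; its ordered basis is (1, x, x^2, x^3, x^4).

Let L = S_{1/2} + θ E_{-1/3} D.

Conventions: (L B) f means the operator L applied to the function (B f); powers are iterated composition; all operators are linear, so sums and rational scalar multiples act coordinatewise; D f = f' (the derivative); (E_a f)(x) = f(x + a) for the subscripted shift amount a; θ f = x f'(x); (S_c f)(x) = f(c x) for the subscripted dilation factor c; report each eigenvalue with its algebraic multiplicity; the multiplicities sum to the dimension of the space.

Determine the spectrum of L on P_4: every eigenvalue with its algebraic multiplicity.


image of 1: 1
image of x: (1/2)x
image of x^2: (1/4)x^2 + 2x
image of x^3: (1/8)x^3 + 6x^2 - 2x
image of x^4: (1/16)x^4 + 12x^3 - 8x^2 + (4/3)x
the matrix is upper triangular; its diagonal is (1, 1/2, 1/4, 1/8, 1/16)
for a triangular matrix the eigenvalues are the diagonal entries, with algebraic multiplicity their repetition count

λ = 1/16 (multiplicity 1), λ = 1/8 (multiplicity 1), λ = 1/4 (multiplicity 1), λ = 1/2 (multiplicity 1), λ = 1 (multiplicity 1)


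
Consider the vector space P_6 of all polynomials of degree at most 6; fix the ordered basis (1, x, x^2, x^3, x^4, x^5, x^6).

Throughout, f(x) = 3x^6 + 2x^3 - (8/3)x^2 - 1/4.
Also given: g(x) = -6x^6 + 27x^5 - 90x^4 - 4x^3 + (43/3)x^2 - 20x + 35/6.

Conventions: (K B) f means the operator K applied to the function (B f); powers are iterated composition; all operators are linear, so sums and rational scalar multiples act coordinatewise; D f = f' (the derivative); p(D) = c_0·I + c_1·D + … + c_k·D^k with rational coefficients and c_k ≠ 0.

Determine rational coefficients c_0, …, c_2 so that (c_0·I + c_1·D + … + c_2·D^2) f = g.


p(D) = -2·I + (3/2)·D − D^2, i.e. c_0 = -2, c_1 = 3/2, c_2 = -1

D^0 f = 3x^6 + 2x^3 - (8/3)x^2 - 1/4
D^1 f = 18x^5 + 6x^2 - (16/3)x
D^2 f = 90x^4 + 12x - 16/3
matching coefficients of g against c_0 f + c_1 Df + … from the top degree down determines the c_i
solution: c_0 = -2, c_1 = 3/2, c_2 = -1


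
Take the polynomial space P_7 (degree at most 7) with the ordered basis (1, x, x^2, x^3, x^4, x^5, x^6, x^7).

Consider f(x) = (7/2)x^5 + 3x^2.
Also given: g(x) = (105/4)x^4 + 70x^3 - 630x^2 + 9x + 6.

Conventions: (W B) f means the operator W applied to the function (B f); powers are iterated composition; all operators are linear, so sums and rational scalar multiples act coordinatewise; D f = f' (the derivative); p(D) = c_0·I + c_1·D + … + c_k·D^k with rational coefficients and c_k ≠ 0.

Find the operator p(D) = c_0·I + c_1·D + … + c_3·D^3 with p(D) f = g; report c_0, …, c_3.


c_0 = 0, c_1 = 3/2, c_2 = 1, c_3 = -3

D^0 f = (7/2)x^5 + 3x^2
D^1 f = (35/2)x^4 + 6x
D^2 f = 70x^3 + 6
D^3 f = 210x^2
matching coefficients of g against c_0 f + c_1 Df + … from the top degree down determines the c_i
solution: c_0 = 0, c_1 = 3/2, c_2 = 1, c_3 = -3


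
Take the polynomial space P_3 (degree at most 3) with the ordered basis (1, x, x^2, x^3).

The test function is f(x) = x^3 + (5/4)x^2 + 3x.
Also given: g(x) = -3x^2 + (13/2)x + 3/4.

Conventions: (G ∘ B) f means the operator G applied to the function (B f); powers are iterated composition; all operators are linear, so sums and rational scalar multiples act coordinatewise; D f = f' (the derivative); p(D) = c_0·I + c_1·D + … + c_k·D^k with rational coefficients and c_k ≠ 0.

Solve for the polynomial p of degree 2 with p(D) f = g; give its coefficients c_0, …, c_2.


c_0 = 0, c_1 = -1, c_2 = 3/2

D^0 f = x^3 + (5/4)x^2 + 3x
D^1 f = 3x^2 + (5/2)x + 3
D^2 f = 6x + 5/2
matching coefficients of g against c_0 f + c_1 Df + … from the top degree down determines the c_i
solution: c_0 = 0, c_1 = -1, c_2 = 3/2


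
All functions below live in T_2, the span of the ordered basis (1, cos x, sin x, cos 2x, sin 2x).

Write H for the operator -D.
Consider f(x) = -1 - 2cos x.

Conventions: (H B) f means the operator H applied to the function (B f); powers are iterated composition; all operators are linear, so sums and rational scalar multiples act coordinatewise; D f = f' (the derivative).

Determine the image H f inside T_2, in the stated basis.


the result is g(x) = -2sin x

D f = 2sin x
(-D) f = -2sin x


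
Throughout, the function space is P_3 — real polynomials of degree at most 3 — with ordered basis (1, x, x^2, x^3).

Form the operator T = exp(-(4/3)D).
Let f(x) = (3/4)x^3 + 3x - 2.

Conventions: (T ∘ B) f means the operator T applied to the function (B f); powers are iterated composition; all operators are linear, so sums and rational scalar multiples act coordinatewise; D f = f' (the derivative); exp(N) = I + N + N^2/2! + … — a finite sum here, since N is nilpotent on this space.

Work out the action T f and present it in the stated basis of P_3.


order-1 term: -3x^2 - 4
order-2 term: 4x
order-3 term: -16/9
the series for exp(-(4/3)D) f terminates at order 3
exp(-(4/3)D) f = (3/4)x^3 - 3x^2 + 7x - 70/9

the result is g(x) = (3/4)x^3 - 3x^2 + 7x - 70/9


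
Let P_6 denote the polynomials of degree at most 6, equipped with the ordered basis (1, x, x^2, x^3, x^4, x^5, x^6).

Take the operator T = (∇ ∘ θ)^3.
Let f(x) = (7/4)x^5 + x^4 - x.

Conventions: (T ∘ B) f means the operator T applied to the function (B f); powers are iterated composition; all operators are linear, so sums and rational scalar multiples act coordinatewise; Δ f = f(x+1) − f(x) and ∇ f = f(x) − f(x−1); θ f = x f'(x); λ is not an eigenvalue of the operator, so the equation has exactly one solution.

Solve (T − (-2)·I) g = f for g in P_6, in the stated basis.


write g with unknown coordinates in the stated basis and equate coefficients in (T − (-2)·I) g = f
solving from the highest basis element down gives g = (7/8)x^5 + (1/2)x^4 - 1575x^2 + 3268x - 14169/8
check: T g = 3150x^2 - 6537x + 14169/4
so T g − (-2)·g = (7/4)x^5 + x^4 - x = f ✓

the result is g(x) = (7/8)x^5 + (1/2)x^4 - 1575x^2 + 3268x - 14169/8


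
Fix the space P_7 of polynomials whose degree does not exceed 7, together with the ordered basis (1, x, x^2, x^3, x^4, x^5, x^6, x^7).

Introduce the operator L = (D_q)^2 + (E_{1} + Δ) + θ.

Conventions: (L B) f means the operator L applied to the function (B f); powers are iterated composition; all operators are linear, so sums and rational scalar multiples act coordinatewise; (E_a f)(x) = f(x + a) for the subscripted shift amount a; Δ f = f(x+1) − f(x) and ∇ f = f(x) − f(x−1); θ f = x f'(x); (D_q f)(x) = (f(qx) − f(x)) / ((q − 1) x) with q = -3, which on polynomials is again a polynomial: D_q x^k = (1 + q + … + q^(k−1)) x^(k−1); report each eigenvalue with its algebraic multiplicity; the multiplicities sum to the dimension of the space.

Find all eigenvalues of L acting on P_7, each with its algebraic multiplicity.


image of 1: 1
image of x: 2x + 2
image of x^2: 3x^2 + 4x
image of x^3: 4x^3 + 6x^2 - 8x + 2
image of x^4: 5x^4 + 8x^3 - 128x^2 + 8x + 2
image of x^5: 6x^5 + 10x^4 - 1200x^3 + 20x^2 + 10x + 2
image of x^6: 7x^6 + 12x^5 - 11072x^4 + 40x^3 + 30x^2 + 12x + 2
image of x^7: 8x^7 + 14x^6 - 99512x^5 + 70x^4 + 70x^3 + 42x^2 + 14x + 2
the matrix is upper triangular; its diagonal is (1, 2, 3, 4, 5, 6, 7, 8)
for a triangular matrix the eigenvalues are the diagonal entries, with algebraic multiplicity their repetition count

λ = 1 (multiplicity 1), λ = 2 (multiplicity 1), λ = 3 (multiplicity 1), λ = 4 (multiplicity 1), λ = 5 (multiplicity 1), λ = 6 (multiplicity 1), λ = 7 (multiplicity 1), λ = 8 (multiplicity 1)


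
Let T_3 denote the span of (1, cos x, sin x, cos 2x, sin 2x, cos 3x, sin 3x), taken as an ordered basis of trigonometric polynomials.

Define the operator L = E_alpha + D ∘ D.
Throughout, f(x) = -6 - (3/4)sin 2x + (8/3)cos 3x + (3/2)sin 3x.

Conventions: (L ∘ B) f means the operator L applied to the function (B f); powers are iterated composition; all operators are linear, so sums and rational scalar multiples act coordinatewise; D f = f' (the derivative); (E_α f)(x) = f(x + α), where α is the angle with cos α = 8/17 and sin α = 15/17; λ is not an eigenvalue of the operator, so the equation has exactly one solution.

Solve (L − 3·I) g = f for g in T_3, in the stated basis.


write g with unknown coordinates in the stated basis and equate coefficients in (L − 3·I) g = f
solving from the highest basis element down gives g = 3 + (5/464)cos 2x + (91/928)sin 2x - (92459/452562)cos 3x - (8826/75427)sin 3x
check: L g = 3 + (15/464)cos 2x - (423/928)sin 2x + (929455/452562)cos 3x + (173325/150854)sin 3x
so L g − 3·g = -6 - (3/4)sin 2x + (8/3)cos 3x + (3/2)sin 3x = f ✓

g(x) = 3 + (5/464)cos 2x + (91/928)sin 2x - (92459/452562)cos 3x - (8826/75427)sin 3x


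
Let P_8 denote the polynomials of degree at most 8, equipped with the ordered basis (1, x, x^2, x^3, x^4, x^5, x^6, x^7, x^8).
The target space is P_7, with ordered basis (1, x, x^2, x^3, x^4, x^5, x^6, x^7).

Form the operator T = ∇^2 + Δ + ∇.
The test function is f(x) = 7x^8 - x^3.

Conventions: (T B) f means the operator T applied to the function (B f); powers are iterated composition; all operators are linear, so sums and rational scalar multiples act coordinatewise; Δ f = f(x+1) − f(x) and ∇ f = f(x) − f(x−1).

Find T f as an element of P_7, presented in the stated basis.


∇ f = 56x^7 - 196x^6 + 392x^5 - 490x^4 + 392x^3 - 199x^2 + 59x - 8
∇ ∇ f = 392x^6 - 2352x^5 + 6860x^4 - 11760x^3 + 12152x^2 - 7062x + 1784
Δ f = 56x^7 + 196x^6 + 392x^5 + 490x^4 + 392x^3 + 193x^2 + 53x + 6
∇ f = 56x^7 - 196x^6 + 392x^5 - 490x^4 + 392x^3 - 199x^2 + 59x - 8
(∇^2 + Δ + ∇) f = 112x^7 + 392x^6 - 1568x^5 + 6860x^4 - 10976x^3 + 12146x^2 - 6950x + 1782

g(x) = 112x^7 + 392x^6 - 1568x^5 + 6860x^4 - 10976x^3 + 12146x^2 - 6950x + 1782


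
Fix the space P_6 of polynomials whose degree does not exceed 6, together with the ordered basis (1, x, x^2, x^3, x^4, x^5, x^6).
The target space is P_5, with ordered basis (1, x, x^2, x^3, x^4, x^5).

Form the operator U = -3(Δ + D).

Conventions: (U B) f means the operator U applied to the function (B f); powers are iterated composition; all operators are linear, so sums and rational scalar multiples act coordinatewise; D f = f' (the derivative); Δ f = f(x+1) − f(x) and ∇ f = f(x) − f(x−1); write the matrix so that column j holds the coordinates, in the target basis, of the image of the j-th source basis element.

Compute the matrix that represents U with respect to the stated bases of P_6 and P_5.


the matrix is [[0, -6, -3, -3, -3, -3, -3]; [0, 0, -12, -9, -12, -15, -18]; [0, 0, 0, -18, -18, -30, -45]; [0, 0, 0, 0, -24, -30, -60]; [0, 0, 0, 0, 0, -30, -45]; [0, 0, 0, 0, 0, 0, -36]] (rows listed top to bottom)

image of 1: 0
image of x: -6
image of x^2: -12x - 3
image of x^3: -18x^2 - 9x - 3
image of x^4: -24x^3 - 18x^2 - 12x - 3
image of x^5: -30x^4 - 30x^3 - 30x^2 - 15x - 3
image of x^6: -36x^5 - 45x^4 - 60x^3 - 45x^2 - 18x - 3
each image's coordinates form column j of the matrix


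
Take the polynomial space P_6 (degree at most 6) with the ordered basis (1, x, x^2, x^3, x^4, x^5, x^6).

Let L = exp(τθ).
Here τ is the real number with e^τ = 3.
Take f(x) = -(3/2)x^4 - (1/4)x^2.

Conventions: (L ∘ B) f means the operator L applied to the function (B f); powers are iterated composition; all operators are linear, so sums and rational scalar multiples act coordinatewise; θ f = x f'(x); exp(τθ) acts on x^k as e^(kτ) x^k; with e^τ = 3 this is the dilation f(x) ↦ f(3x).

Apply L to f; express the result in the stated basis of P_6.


exp(τθ) x^k = e^(kτ) x^k; with e^τ = 3 this sends x^k to 3^k x^k
x^2 ↦ 9 x^2
x^4 ↦ 81 x^4
applying this coordinatewise to f: exp(τθ) f = -(243/2)x^4 - (9/4)x^2

the result is g(x) = -(243/2)x^4 - (9/4)x^2


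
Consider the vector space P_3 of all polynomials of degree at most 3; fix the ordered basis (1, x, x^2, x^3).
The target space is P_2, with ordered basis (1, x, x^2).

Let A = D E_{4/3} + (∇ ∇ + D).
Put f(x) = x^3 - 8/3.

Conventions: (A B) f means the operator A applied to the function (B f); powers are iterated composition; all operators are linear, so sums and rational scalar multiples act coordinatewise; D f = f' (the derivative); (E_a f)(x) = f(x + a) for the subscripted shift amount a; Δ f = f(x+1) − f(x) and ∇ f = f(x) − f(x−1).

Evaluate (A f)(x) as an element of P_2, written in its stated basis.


the result is g(x) = 6x^2 + 14x - 2/3

E_{4/3} f = x^3 + 4x^2 + (16/3)x - 8/27
D E_{4/3} f = 3x^2 + 8x + 16/3
∇ f = 3x^2 - 3x + 1
∇ ∇ f = 6x - 6
D f = 3x^2
(∇ ∇ + D) f = 3x^2 + 6x - 6
(D E_{4/3} + (∇ ∇ + D)) f = 6x^2 + 14x - 2/3


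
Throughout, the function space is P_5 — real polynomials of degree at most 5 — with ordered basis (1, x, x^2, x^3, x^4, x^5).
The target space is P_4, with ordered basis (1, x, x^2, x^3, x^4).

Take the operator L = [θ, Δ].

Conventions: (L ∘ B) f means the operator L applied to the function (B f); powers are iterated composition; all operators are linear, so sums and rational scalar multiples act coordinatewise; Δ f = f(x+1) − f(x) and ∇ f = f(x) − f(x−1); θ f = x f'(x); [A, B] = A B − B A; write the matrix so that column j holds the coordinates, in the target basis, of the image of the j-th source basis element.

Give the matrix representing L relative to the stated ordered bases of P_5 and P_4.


the matrix is [[0, -1, -2, -3, -4, -5]; [0, 0, -2, -6, -12, -20]; [0, 0, 0, -3, -12, -30]; [0, 0, 0, 0, -4, -20]; [0, 0, 0, 0, 0, -5]] (rows listed top to bottom)

image of 1: 0
image of x: -1
image of x^2: -2x - 2
image of x^3: -3x^2 - 6x - 3
image of x^4: -4x^3 - 12x^2 - 12x - 4
image of x^5: -5x^4 - 20x^3 - 30x^2 - 20x - 5
each image's coordinates form column j of the matrix


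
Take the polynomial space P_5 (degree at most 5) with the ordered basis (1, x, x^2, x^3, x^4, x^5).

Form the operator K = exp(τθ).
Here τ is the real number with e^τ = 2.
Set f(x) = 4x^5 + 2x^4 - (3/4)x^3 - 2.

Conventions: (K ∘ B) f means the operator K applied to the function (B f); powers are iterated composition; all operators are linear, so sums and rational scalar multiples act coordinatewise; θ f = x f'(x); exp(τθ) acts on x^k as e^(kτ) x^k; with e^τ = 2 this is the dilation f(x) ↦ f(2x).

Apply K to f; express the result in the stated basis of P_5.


exp(τθ) x^k = e^(kτ) x^k; with e^τ = 2 this sends x^k to 2^k x^k
x^3 ↦ 8 x^3
x^4 ↦ 16 x^4
x^5 ↦ 32 x^5
applying this coordinatewise to f: exp(τθ) f = 128x^5 + 32x^4 - 6x^3 - 2

g(x) = 128x^5 + 32x^4 - 6x^3 - 2


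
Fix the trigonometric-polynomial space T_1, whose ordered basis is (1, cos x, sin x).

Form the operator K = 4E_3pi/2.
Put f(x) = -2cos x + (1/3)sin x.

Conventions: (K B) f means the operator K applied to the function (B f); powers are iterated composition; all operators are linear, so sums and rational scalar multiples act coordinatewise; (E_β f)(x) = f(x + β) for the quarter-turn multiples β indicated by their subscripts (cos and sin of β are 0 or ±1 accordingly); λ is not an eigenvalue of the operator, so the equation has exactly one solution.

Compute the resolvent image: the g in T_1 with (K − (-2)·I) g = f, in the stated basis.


the image equals g(x) = -(2/15)cos x + (13/30)sin x

write g with unknown coordinates in the stated basis and equate coefficients in (K − (-2)·I) g = f
solving from the highest basis element down gives g = -(2/15)cos x + (13/30)sin x
check: K g = -(26/15)cos x - (8/15)sin x
so K g − (-2)·g = -2cos x + (1/3)sin x = f ✓
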